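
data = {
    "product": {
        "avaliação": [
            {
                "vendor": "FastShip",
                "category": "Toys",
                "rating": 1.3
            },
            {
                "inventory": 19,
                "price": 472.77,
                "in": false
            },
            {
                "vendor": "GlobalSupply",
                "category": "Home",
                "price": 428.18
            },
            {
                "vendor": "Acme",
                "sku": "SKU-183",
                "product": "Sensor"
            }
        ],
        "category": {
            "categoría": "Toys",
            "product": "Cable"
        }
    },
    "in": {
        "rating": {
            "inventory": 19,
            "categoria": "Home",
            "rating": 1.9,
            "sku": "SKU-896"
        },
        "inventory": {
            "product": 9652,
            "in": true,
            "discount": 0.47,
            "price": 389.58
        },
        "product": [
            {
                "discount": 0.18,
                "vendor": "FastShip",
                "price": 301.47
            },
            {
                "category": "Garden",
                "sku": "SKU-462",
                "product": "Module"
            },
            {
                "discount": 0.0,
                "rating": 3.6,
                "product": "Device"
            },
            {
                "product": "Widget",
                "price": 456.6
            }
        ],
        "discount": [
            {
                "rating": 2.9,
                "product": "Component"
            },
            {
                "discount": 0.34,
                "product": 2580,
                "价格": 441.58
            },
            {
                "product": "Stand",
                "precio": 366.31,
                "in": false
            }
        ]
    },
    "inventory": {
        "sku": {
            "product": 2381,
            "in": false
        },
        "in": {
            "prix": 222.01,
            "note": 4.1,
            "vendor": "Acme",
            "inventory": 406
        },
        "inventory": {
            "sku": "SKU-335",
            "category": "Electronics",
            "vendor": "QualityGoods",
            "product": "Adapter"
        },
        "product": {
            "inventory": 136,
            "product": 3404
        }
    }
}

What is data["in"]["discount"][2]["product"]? "Stand"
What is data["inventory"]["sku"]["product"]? 2381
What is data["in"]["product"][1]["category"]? "Garden"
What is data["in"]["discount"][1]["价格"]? 441.58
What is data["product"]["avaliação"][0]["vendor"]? "FastShip"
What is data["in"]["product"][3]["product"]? "Widget"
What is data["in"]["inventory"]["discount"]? 0.47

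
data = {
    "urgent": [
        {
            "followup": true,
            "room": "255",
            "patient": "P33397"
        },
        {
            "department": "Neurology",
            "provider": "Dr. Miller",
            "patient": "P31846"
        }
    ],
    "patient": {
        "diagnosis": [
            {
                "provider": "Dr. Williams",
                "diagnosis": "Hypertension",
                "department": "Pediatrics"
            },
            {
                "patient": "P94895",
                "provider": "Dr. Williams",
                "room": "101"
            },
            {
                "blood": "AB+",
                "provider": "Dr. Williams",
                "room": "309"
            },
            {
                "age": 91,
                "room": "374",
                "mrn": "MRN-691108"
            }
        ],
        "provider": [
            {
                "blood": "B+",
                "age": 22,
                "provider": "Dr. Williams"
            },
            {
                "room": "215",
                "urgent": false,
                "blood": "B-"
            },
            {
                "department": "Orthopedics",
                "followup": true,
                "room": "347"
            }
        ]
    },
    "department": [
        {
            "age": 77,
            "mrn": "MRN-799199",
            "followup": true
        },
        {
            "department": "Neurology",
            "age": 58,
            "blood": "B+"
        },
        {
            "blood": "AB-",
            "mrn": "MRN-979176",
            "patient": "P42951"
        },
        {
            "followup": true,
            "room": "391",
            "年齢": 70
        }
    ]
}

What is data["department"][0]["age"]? 77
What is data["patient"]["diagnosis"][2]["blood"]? "AB+"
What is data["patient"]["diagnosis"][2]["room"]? "309"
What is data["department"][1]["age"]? 58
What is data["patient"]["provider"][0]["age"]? 22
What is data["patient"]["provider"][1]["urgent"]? False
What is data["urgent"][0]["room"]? "255"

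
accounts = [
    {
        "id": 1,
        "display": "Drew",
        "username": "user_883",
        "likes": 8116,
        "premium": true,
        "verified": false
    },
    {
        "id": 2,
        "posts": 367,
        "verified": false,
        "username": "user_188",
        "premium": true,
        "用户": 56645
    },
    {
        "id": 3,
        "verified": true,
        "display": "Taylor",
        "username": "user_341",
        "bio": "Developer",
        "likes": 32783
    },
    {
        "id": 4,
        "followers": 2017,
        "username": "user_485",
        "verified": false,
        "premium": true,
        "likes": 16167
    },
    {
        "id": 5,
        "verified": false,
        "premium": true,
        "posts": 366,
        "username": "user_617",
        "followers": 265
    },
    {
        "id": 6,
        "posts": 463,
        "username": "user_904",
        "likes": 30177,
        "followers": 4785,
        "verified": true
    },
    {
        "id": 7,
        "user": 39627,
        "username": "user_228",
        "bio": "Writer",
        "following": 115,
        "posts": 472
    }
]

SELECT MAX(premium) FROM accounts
True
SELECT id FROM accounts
[1, 2, 3, 4, 5, 6, 7]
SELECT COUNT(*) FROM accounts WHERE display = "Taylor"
1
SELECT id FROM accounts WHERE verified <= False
[1, 2, 4, 5]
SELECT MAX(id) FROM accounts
7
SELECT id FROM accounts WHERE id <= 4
[1, 2, 3, 4]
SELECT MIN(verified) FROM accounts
False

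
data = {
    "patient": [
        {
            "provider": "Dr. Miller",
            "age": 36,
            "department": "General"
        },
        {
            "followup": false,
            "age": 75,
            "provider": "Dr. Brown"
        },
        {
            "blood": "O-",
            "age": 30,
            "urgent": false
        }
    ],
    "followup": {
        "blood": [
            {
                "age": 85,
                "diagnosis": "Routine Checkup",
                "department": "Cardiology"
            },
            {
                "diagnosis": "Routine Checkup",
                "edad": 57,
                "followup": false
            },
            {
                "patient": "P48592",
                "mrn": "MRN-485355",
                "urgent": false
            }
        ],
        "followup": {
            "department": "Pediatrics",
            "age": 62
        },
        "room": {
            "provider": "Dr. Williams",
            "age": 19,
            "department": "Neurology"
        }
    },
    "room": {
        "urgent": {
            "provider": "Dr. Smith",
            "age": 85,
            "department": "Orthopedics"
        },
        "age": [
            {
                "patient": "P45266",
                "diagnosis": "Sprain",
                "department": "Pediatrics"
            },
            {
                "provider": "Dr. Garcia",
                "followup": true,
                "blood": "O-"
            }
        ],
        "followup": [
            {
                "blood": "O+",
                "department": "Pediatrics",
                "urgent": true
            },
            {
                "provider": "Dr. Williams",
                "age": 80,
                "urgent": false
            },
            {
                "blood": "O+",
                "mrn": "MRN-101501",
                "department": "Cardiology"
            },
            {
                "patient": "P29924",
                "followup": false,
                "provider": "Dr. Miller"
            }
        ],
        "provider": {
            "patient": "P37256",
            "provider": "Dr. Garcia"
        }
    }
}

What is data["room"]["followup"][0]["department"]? "Pediatrics"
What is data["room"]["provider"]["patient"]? "P37256"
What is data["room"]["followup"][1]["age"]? 80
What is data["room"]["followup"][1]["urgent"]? False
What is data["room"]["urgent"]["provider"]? "Dr. Smith"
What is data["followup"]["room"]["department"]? "Neurology"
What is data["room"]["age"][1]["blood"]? "O-"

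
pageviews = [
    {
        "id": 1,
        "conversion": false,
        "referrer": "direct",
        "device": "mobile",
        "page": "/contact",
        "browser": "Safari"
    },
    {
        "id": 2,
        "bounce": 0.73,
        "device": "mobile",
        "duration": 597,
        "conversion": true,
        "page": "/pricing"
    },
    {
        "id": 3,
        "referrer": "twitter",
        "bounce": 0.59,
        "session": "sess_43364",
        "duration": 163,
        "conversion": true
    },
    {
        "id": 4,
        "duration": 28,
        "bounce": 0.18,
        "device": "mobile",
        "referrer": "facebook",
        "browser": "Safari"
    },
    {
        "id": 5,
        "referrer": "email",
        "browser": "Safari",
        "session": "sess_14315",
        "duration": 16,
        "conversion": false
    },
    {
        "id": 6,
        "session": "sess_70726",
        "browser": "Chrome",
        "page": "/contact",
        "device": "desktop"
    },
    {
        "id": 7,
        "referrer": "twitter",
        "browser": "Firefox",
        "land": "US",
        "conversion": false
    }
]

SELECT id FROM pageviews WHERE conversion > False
[2, 3]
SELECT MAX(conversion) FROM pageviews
True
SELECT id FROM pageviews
[1, 2, 3, 4, 5, 6, 7]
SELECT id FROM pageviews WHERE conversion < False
[]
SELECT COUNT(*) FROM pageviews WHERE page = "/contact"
2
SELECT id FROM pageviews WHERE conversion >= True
[2, 3]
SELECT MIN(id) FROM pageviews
1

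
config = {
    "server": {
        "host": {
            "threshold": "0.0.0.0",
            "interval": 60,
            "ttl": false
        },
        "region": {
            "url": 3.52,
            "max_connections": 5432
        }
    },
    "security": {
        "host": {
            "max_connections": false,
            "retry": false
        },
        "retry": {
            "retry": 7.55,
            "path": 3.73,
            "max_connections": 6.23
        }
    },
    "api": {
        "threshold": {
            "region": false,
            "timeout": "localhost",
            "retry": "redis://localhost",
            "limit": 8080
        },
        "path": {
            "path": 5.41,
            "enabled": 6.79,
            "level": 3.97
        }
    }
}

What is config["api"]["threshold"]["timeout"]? "localhost"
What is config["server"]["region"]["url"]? 3.52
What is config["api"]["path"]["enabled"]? 6.79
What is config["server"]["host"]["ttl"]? False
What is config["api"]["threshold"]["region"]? False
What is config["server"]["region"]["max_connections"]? 5432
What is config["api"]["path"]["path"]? 5.41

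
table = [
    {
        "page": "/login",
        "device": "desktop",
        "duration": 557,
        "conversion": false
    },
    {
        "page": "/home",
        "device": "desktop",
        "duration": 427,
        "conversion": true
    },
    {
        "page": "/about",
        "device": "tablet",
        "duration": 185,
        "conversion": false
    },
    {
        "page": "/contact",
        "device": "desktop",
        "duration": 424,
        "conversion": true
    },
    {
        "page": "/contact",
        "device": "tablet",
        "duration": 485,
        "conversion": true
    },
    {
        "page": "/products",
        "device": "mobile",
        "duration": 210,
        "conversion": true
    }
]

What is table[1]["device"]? "desktop"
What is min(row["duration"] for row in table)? 185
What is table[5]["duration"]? 210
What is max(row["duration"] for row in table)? 557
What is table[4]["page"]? "/contact"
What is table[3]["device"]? "desktop"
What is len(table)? 6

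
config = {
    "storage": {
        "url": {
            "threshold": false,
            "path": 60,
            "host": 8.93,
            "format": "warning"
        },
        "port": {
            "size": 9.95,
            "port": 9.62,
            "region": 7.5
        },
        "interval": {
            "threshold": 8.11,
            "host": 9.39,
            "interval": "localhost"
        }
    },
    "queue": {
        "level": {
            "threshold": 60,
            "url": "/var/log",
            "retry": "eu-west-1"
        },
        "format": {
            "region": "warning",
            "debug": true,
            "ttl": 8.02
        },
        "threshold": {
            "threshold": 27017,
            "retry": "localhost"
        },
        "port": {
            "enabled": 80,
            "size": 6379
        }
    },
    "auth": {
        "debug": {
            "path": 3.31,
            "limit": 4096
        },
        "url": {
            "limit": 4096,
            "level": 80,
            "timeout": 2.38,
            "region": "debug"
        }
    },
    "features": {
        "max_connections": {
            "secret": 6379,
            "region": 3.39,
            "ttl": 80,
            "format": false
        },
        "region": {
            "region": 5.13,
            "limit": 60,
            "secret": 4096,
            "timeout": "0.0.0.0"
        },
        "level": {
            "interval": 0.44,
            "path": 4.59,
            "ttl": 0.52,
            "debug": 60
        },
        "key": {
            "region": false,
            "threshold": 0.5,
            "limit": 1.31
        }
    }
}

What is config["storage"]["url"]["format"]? "warning"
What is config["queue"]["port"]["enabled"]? 80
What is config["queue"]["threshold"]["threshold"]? 27017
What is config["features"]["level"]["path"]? 4.59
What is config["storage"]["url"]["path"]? 60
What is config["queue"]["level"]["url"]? "/var/log"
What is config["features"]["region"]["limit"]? 60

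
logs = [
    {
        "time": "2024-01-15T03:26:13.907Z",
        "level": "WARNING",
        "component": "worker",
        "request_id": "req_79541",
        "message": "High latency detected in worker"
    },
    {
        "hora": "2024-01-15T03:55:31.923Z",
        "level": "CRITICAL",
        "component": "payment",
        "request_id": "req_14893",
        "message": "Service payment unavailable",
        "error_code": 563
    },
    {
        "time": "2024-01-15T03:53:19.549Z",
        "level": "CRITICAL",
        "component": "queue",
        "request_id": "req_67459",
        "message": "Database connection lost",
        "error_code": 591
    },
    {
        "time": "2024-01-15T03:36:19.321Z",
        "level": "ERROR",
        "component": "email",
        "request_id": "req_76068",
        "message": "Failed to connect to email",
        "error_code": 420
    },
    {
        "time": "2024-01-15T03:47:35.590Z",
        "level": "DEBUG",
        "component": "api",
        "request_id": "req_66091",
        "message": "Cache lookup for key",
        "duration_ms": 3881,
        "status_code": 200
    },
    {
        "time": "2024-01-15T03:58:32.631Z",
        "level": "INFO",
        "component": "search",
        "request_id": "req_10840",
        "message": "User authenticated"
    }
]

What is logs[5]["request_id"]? "req_10840"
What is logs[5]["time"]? "2024-01-15T03:58:32.631Z"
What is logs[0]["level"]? "WARNING"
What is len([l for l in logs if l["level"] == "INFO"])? 1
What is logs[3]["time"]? "2024-01-15T03:36:19.321Z"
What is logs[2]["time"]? "2024-01-15T03:53:19.549Z"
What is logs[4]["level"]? "DEBUG"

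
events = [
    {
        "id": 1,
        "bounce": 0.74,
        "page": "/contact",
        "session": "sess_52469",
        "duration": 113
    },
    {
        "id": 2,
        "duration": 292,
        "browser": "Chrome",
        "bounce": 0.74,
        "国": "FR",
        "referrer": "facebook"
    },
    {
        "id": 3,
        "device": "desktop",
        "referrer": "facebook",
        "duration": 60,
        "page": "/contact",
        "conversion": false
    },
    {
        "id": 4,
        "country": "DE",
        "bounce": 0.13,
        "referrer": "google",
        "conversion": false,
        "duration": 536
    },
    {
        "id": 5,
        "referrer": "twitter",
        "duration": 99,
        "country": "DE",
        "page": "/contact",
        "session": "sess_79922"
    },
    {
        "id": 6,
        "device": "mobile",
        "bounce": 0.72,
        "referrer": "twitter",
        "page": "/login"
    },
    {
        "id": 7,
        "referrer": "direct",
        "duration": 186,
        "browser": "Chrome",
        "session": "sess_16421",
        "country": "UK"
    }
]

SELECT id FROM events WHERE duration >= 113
[1, 2, 4, 7]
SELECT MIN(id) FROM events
1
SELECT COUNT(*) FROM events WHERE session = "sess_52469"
1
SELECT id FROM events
[1, 2, 3, 4, 5, 6, 7]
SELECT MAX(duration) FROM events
536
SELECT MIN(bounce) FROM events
0.13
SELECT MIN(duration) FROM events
60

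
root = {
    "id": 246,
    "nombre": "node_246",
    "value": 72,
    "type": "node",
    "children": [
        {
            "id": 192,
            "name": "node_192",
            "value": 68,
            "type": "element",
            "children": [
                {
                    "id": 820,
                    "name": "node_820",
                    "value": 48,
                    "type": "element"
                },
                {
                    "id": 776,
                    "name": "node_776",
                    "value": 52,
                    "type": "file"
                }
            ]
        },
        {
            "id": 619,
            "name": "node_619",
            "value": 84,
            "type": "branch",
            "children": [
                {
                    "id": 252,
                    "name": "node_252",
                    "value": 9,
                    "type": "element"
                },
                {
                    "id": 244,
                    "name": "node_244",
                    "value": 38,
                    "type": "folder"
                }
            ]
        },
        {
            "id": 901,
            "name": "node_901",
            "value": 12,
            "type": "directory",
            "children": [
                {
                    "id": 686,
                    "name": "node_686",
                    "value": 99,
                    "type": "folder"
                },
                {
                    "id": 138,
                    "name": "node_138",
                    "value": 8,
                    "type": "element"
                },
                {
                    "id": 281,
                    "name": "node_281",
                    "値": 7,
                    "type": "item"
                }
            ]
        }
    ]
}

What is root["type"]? "node"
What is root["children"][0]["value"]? 68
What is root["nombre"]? "node_246"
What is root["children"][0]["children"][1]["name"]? "node_776"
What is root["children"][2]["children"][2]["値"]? 7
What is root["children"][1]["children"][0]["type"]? "element"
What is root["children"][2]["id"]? 901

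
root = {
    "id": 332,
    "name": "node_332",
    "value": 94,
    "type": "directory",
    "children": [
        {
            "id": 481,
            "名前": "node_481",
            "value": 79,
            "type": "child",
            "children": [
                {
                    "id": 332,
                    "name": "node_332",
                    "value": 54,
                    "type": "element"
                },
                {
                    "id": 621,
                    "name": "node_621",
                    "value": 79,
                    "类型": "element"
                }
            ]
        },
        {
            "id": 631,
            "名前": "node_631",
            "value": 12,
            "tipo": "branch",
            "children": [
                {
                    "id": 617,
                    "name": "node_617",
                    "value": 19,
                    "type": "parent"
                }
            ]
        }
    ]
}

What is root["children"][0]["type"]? "child"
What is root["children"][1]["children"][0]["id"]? 617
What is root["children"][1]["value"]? 12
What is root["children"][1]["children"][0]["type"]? "parent"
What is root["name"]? "node_332"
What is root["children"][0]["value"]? 79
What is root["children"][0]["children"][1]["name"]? "node_621"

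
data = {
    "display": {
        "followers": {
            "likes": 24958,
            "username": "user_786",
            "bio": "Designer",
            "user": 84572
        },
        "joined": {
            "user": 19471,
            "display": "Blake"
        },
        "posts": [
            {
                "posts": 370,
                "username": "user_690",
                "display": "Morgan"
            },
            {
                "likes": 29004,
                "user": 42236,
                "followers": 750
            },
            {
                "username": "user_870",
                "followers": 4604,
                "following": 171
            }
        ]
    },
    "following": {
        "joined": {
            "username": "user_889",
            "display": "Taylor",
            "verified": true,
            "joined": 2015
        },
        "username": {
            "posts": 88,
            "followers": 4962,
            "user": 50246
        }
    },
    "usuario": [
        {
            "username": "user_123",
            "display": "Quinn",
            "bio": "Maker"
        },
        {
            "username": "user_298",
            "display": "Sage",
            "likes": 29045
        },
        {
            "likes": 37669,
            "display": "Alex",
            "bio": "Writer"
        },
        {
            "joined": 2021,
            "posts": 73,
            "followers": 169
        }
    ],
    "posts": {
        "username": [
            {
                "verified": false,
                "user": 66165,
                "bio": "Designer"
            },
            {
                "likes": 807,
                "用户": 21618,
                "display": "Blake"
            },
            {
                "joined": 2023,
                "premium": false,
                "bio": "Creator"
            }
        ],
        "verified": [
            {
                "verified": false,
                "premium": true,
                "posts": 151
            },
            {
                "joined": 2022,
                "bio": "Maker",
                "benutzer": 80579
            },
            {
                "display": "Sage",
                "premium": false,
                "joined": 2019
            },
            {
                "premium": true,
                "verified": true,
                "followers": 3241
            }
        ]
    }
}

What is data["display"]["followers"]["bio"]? "Designer"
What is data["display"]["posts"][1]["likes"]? 29004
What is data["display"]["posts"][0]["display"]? "Morgan"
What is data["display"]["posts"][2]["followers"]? 4604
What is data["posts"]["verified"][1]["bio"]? "Maker"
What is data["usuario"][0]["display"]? "Quinn"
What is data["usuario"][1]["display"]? "Sage"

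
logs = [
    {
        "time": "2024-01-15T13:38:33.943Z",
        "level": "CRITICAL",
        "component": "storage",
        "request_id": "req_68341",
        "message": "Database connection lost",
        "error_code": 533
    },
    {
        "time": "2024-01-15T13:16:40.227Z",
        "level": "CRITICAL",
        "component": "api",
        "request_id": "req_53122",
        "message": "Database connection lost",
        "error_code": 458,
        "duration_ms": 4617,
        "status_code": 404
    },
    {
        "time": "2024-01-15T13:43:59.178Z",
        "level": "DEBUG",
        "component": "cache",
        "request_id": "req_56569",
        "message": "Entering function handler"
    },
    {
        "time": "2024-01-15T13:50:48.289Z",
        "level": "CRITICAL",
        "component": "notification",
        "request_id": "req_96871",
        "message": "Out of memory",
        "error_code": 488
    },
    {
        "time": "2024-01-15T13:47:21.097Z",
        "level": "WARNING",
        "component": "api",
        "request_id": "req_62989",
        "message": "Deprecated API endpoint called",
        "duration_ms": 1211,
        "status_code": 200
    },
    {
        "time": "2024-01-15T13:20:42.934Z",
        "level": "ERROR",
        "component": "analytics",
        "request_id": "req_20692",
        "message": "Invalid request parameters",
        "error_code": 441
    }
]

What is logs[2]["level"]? "DEBUG"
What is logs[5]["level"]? "ERROR"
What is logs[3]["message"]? "Out of memory"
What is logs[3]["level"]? "CRITICAL"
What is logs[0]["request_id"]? "req_68341"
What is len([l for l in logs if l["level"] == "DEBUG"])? 1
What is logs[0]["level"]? "CRITICAL"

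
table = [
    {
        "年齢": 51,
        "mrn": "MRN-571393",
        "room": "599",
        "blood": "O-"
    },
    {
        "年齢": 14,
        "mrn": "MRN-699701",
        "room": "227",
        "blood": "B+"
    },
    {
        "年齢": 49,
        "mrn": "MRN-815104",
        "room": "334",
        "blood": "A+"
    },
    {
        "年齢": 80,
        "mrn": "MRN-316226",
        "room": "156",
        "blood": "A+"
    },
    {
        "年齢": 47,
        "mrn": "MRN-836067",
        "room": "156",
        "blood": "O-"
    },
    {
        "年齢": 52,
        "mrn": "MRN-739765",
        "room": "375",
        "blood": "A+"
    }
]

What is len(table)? 6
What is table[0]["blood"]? "O-"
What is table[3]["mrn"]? "MRN-316226"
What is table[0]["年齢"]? 51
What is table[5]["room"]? "375"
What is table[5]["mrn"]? "MRN-739765"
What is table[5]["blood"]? "A+"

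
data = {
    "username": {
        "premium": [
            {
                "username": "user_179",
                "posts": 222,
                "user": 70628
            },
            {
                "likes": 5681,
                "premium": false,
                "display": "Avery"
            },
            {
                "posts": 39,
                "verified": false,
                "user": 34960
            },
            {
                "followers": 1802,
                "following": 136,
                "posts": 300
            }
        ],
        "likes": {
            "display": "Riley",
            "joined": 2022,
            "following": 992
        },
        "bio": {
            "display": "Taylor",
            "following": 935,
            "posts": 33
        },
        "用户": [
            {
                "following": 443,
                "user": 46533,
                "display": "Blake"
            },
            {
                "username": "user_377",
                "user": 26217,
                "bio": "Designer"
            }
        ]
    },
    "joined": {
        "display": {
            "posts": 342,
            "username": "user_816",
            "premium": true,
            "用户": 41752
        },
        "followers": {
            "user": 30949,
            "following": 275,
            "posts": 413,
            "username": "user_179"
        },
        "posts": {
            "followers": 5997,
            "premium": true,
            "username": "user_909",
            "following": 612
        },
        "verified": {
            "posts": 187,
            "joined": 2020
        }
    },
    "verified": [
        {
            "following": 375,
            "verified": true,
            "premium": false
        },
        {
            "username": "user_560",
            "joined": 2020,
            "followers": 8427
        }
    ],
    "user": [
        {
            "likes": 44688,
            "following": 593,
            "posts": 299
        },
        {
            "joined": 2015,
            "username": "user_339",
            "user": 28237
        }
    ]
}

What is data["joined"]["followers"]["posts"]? 413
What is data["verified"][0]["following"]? 375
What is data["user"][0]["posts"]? 299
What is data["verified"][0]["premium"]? False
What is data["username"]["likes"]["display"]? "Riley"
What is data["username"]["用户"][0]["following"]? 443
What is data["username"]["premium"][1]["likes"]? 5681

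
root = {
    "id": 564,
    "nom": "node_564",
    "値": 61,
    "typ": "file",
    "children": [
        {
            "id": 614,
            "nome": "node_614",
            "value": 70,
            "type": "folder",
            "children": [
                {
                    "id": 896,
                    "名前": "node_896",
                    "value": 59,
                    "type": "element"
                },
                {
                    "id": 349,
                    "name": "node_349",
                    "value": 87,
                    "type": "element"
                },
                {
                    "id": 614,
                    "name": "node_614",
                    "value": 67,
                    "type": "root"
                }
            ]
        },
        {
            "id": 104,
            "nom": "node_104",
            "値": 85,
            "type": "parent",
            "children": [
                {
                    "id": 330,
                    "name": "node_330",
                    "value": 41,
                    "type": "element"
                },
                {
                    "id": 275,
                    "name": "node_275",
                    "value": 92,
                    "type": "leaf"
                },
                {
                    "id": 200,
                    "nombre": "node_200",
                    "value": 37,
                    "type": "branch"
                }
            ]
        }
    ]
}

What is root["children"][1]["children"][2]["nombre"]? "node_200"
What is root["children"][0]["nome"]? "node_614"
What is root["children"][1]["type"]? "parent"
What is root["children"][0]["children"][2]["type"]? "root"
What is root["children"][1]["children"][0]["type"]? "element"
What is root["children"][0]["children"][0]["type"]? "element"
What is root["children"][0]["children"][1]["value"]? 87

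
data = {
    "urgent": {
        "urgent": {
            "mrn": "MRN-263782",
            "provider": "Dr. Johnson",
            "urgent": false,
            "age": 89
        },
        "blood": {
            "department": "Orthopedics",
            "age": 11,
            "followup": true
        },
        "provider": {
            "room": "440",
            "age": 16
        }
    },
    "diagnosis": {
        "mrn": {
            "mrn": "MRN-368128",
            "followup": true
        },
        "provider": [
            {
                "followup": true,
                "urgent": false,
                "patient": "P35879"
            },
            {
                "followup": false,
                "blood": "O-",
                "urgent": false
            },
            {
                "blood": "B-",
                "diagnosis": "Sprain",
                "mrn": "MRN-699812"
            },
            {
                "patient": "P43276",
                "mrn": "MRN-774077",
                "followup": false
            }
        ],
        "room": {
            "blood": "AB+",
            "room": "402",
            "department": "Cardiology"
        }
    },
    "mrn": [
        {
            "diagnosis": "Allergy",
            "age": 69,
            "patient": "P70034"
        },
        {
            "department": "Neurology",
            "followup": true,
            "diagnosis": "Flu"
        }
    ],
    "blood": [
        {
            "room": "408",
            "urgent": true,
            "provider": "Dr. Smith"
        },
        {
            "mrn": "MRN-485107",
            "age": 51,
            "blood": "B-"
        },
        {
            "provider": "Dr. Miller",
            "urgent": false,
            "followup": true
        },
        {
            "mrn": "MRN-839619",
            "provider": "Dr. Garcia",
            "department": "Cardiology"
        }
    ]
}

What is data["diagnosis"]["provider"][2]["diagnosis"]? "Sprain"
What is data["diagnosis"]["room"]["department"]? "Cardiology"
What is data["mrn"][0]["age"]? 69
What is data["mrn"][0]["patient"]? "P70034"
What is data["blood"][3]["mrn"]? "MRN-839619"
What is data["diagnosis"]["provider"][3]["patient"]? "P43276"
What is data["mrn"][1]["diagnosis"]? "Flu"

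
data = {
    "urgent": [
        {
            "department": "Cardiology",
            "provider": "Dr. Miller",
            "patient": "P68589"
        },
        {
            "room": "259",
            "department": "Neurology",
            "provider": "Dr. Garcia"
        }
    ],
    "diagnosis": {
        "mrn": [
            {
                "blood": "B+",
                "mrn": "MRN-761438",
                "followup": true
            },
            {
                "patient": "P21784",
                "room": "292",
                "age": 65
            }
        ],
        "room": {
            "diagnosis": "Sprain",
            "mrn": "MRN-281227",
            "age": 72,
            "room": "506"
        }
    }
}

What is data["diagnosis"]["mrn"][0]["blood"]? "B+"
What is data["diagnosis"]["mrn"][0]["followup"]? True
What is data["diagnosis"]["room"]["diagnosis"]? "Sprain"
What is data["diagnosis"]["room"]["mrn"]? "MRN-281227"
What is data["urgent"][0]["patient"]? "P68589"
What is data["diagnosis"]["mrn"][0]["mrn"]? "MRN-761438"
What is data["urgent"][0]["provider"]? "Dr. Miller"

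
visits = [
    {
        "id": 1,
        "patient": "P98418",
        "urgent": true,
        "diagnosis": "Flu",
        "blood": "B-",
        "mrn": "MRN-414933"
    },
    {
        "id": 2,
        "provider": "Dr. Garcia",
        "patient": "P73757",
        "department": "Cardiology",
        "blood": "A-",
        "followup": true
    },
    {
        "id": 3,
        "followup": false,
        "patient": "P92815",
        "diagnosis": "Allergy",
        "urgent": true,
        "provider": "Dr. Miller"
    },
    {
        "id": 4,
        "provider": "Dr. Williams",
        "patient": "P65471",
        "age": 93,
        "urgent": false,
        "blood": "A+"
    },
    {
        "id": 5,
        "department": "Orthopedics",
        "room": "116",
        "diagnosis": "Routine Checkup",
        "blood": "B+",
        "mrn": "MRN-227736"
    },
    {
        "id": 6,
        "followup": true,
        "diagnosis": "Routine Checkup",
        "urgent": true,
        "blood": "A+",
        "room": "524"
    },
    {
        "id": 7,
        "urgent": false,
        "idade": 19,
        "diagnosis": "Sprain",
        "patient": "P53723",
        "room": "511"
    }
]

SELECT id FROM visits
[1, 2, 3, 4, 5, 6, 7]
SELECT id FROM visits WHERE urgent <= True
[1, 3, 4, 6, 7]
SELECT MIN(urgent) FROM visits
False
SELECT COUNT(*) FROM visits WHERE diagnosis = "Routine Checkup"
2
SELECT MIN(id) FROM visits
1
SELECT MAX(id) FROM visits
7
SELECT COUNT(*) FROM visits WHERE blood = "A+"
2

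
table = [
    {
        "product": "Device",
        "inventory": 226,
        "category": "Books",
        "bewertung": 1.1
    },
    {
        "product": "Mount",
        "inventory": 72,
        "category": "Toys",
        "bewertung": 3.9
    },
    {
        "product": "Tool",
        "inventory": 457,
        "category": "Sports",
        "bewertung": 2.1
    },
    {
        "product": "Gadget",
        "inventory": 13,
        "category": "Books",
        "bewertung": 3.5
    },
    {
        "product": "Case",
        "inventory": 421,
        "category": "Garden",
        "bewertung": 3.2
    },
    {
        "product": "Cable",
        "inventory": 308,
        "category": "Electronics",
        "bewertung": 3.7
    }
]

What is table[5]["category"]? "Electronics"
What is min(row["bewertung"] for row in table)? 1.1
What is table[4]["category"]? "Garden"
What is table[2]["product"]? "Tool"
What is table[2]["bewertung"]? 2.1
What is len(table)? 6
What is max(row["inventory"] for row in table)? 457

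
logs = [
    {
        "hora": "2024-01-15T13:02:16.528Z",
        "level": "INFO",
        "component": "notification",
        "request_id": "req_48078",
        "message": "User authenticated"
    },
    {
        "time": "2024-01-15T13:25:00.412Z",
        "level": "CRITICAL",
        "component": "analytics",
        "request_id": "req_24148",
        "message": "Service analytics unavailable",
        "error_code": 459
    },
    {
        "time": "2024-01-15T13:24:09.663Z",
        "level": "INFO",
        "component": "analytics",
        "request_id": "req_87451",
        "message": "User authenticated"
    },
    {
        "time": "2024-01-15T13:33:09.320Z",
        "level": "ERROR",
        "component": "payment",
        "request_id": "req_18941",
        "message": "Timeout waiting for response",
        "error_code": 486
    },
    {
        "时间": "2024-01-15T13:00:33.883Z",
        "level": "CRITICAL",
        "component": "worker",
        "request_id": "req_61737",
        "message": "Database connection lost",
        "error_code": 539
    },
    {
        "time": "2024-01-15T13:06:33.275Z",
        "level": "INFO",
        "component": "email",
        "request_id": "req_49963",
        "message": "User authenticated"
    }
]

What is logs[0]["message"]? "User authenticated"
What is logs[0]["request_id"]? "req_48078"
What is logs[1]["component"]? "analytics"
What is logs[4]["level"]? "CRITICAL"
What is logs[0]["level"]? "INFO"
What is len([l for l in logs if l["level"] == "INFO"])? 3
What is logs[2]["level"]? "INFO"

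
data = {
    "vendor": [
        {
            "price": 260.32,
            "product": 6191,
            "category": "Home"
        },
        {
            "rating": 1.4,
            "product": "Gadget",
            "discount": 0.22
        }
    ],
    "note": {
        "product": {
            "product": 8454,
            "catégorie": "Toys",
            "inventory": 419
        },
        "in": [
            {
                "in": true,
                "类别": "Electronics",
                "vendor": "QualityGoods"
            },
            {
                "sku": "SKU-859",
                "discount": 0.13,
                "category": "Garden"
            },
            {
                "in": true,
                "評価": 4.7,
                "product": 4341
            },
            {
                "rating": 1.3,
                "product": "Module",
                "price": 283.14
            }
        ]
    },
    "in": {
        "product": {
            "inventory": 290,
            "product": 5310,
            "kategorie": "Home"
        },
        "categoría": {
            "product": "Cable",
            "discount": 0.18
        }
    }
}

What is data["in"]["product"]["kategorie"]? "Home"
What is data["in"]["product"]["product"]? 5310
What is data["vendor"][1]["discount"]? 0.22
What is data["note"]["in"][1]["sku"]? "SKU-859"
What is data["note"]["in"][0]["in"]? True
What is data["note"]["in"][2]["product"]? 4341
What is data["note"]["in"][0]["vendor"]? "QualityGoods"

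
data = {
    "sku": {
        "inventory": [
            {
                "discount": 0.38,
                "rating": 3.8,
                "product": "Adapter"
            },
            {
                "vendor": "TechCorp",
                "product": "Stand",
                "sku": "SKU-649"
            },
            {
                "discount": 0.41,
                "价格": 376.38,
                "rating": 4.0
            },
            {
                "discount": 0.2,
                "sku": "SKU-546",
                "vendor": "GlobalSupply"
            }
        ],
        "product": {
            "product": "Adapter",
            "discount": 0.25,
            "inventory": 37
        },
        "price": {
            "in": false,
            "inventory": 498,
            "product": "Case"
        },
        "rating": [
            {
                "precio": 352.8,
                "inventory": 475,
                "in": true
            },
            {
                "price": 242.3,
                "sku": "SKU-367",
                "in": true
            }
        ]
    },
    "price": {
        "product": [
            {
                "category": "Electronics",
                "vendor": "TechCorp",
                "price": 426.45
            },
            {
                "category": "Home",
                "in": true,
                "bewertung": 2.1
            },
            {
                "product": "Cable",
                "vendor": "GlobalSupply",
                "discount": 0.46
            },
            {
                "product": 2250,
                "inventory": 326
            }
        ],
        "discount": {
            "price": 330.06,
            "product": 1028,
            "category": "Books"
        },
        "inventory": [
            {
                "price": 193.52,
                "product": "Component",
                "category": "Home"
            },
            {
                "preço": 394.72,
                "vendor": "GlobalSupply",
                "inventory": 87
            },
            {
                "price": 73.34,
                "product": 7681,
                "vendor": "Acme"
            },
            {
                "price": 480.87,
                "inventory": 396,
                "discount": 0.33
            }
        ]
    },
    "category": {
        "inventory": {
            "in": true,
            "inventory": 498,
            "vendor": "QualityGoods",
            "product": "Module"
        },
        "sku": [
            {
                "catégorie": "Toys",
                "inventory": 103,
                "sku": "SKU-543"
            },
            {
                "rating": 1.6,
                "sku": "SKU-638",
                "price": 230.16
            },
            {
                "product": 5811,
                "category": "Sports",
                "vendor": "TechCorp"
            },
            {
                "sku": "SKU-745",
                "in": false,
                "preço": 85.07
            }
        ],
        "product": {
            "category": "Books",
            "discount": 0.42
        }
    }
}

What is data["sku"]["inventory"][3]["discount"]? 0.2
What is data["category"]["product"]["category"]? "Books"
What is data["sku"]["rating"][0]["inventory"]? 475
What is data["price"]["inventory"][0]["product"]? "Component"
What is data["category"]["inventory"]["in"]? True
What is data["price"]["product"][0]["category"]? "Electronics"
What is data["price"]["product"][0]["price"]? 426.45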